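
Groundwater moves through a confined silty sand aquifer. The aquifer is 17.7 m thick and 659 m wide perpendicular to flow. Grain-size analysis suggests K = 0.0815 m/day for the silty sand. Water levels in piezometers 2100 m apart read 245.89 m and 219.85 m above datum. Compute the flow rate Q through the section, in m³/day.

Cross-sectional area A = 659 × 17.7 = 11664 m².
Hydraulic gradient i = (245.89 − 219.85) / 2100 = 26.04 / 2100 = 0.01240.
Darcy's law: Q = K · A · i = 0.08150 × 11664 × 0.01240 = 11.79 m³/day.

11.8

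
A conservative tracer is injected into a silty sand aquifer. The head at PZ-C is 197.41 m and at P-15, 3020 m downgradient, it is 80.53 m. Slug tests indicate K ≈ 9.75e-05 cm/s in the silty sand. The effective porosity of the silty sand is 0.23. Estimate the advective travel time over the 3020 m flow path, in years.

583

Convert K: 9.75e-05 cm/s × 864 = 0.08424 m/day.
Hydraulic gradient i = (197.41 − 80.53) / 3020 = 116.88 / 3020 = 0.03870.
Darcy flux q = K · i = 0.08424 × 0.03870 = 0.003260 m/day.
Seepage velocity v = q / n_e = 0.003260 / 0.23 = 0.01418 m/day.
Travel time t = L / v = 3020 / 0.01418 = 2.131e+05 days = 583.3 years.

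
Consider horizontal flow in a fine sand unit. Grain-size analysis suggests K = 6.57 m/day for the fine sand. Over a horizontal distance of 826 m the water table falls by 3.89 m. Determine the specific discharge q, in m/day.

Hydraulic gradient i = Δh / L = 3.89 / 826 = 0.004709.
Specific discharge q = K · i = 6.570 × 0.004709 = 0.03094 m/day.

0.0309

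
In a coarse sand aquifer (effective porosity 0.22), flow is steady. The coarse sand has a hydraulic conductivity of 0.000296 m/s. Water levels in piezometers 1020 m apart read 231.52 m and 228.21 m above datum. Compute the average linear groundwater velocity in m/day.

0.377

Convert K: 0.000296 m/s × 86400 = 25.57 m/day.
Hydraulic gradient i = (231.52 − 228.21) / 1020 = 3.31 / 1020 = 0.003245.
Darcy flux q = K · i = 25.57 × 0.003245 = 0.08299 m/day.
Seepage velocity v = q / n_e = 0.08299 / 0.22 = 0.3772 m/day.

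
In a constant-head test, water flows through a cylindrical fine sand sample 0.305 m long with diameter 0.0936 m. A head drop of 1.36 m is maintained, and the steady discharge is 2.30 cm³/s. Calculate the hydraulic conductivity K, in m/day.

6.48

Cross-sectional area A = π·(d/2)² = π × (0.0936/2)² = 0.006881 m².
Convert discharge: 2.30 cm³/s = 2.300e-06 m³/s.
Darcy's law rearranged: K = Q·L / (A·Δh) = 2.300e-06 × 0.305 / (0.006881 × 1.36) = 7.496e-05 m/s = 6.477 m/day.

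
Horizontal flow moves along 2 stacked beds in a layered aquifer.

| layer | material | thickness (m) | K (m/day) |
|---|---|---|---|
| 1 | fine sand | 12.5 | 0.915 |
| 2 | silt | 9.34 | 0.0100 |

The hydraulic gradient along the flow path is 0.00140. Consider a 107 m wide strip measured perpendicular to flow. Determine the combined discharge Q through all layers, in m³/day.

Flow is parallel to layering, so each bed carries its own Darcy discharge and the transmissivities add.
Σ(K_i·b_i) = 0.915×12.5 + 0.0100×9.34 = 11.53 m²/day.
Hydraulic gradient i = 0.00140.
Q = Σ(K_i·b_i) · W · i = 11.53 × 107 × 0.001400 = 1.727 m³/day.

1.73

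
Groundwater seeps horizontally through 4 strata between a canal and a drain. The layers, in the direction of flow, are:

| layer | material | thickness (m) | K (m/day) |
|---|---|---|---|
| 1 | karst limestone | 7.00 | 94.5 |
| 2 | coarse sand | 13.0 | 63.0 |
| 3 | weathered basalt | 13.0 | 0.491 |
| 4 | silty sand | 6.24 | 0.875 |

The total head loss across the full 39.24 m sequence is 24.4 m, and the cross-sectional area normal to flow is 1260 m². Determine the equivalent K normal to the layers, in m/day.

1.16

Flow is perpendicular to layering, so the layers act in series and the equivalent K is the thickness-weighted harmonic mean.
Total thickness L = 7.00 + 13.0 + 13.0 + 6.24 = 39.24 m.
Σ(b_i/K_i) = 7.00/94.5 + 13.0/63.0 + 13.0/0.491 + 6.24/0.875 = 33.89 d.
K_eq = L / Σ(b_i/K_i) = 39.24 / 33.89 = 1.158 m/day.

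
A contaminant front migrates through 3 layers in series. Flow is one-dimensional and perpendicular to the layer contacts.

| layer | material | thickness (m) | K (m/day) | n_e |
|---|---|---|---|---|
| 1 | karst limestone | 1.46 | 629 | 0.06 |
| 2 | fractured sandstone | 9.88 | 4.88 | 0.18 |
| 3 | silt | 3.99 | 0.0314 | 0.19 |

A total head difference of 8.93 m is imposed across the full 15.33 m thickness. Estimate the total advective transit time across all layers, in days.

37.9

With flow normal to the layers, continuity requires the same specific discharge q through every layer.
Σ(b_i/K_i) = 1.46/629 + 9.88/4.88 + 3.99/0.0314 = 129.1 d.
q = Δh / Σ(b_i/K_i) = 8.93 / 129.1 = 0.06917 m/day.
In each layer the seepage velocity is v_i = q/n_i, so the layer transit time is t_i = b_i·n_i / q:
  layer 1 (karst limestone): t_1 = 1.46 × 0.06 / 0.06917 = 1.266 d
  layer 2 (fractured sandstone): t_2 = 9.88 × 0.18 / 0.06917 = 25.71 d
  layer 3 (silt): t_3 = 3.99 × 0.19 / 0.06917 = 10.96 d
Total t = Σ t_i = 37.94 days.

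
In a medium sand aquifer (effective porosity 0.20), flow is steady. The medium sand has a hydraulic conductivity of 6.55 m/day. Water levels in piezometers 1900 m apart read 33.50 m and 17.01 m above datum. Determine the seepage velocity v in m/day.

0.284

Hydraulic gradient i = (33.50 − 17.01) / 1900 = 16.49 / 1900 = 0.008679.
Darcy flux q = K · i = 6.550 × 0.008679 = 0.05685 m/day.
Seepage velocity v = q / n_e = 0.05685 / 0.20 = 0.2842 m/day.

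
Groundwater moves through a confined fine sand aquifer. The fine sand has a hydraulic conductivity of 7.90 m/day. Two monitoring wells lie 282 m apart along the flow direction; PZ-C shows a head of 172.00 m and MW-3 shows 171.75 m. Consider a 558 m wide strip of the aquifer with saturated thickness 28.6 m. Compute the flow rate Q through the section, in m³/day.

Cross-sectional area A = 558 × 28.6 = 15959 m².
Hydraulic gradient i = (172.00 − 171.75) / 282 = 0.25 / 282 = 0.0008865.
Darcy's law: Q = K · A · i = 7.900 × 15959 × 0.0008865 = 111.8 m³/day.

112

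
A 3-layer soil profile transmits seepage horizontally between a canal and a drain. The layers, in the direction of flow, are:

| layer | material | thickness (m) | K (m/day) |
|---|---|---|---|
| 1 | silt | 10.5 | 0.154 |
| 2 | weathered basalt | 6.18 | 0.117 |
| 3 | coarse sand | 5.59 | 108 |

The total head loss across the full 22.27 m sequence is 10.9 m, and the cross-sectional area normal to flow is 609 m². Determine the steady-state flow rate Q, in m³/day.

54.8

Flow is perpendicular to layering, so the layers act in series and the equivalent K is the thickness-weighted harmonic mean.
Total thickness L = 10.5 + 6.18 + 5.59 = 22.27 m.
Σ(b_i/K_i) = 10.5/0.154 + 6.18/0.117 + 5.59/108 = 121.1 d.
K_eq = L / Σ(b_i/K_i) = 22.27 / 121.1 = 0.1840 m/day.
Q = K_eq · A · (Δh/L) = 0.1840 × 609 × (10.9/22.27) = 54.84 m³/day.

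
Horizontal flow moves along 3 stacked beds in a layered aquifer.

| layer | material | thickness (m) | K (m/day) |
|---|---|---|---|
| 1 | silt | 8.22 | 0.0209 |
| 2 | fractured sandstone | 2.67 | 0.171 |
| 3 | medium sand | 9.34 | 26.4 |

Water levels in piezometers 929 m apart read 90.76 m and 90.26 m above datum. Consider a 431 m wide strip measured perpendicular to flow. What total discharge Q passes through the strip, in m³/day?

57.3

Flow is parallel to layering, so each bed carries its own Darcy discharge and the transmissivities add.
Σ(K_i·b_i) = 0.0209×8.22 + 0.171×2.67 + 26.4×9.34 = 247.2 m²/day.
Hydraulic gradient i = (90.76 − 90.26) / 929 = 0.5 / 929 = 0.0005382.
Q = Σ(K_i·b_i) · W · i = 247.2 × 431 × 0.0005382 = 57.34 m³/day.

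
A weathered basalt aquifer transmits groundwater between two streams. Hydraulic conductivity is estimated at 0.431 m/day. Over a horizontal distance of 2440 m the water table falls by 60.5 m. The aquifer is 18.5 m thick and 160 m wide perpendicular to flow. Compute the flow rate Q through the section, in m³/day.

31.6

Cross-sectional area A = 160 × 18.5 = 2960 m².
Hydraulic gradient i = Δh / L = 60.5 / 2440 = 0.02480.
Darcy's law: Q = K · A · i = 0.4310 × 2960 × 0.02480 = 31.63 m³/day.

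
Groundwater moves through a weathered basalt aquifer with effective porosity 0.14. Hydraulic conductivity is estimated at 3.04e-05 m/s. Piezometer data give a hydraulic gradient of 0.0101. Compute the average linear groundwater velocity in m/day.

0.189

Convert K: 3.04e-05 m/s × 86400 = 2.627 m/day.
Hydraulic gradient i = 0.0101.
Darcy flux q = K · i = 2.627 × 0.01010 = 0.02653 m/day.
Seepage velocity v = q / n_e = 0.02653 / 0.14 = 0.1895 m/day.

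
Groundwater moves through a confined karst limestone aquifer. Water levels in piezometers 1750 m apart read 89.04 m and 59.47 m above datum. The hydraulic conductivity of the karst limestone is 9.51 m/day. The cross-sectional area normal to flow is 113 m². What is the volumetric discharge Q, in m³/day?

18.2

Hydraulic gradient i = (89.04 − 59.47) / 1750 = 29.57 / 1750 = 0.01690.
Darcy's law: Q = K · A · i = 9.510 × 113.0 × 0.01690 = 18.16 m³/day.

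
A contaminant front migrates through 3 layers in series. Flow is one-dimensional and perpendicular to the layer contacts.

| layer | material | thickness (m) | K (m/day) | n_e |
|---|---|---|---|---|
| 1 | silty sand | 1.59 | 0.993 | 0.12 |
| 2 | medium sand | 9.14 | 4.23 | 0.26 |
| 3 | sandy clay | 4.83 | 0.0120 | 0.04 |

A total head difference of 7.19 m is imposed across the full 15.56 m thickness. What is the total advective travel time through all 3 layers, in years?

With flow normal to the layers, continuity requires the same specific discharge q through every layer.
Σ(b_i/K_i) = 1.59/0.993 + 9.14/4.23 + 4.83/0.0120 = 406.3 d.
q = Δh / Σ(b_i/K_i) = 7.19 / 406.3 = 0.01770 m/day.
In each layer the seepage velocity is v_i = q/n_i, so the layer transit time is t_i = b_i·n_i / q:
  layer 1 (silty sand): t_1 = 1.59 × 0.12 / 0.01770 = 10.78 d
  layer 2 (medium sand): t_2 = 9.14 × 0.26 / 0.01770 = 134.3 d
  layer 3 (sandy clay): t_3 = 4.83 × 0.04 / 0.01770 = 10.92 d
Total t = Σ t_i = 156.0 days = 0.4270 years.

0.427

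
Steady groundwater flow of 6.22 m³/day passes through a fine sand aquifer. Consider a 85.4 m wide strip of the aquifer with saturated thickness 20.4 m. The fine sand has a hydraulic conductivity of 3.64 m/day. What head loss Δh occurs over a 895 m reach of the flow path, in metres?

0.878

Cross-sectional area A = 85.4 × 20.4 = 1742 m².
From Q = K·A·i, i = Q / (K·A) = 6.22 / (3.640 × 1742) = 0.0009808.
Head loss Δh = i · L = 0.0009808 × 895 = 0.8779 m.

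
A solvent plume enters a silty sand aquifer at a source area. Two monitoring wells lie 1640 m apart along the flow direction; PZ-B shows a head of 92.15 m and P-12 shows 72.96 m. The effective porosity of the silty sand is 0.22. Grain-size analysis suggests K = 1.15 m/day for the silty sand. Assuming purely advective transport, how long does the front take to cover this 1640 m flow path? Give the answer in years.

Hydraulic gradient i = (92.15 − 72.96) / 1640 = 19.19 / 1640 = 0.01170.
Darcy flux q = K · i = 1.150 × 0.01170 = 0.01346 m/day.
Seepage velocity v = q / n_e = 0.01346 / 0.22 = 0.06117 m/day.
Travel time t = L / v = 1640 / 0.06117 = 26813 days = 73.41 years.

73.4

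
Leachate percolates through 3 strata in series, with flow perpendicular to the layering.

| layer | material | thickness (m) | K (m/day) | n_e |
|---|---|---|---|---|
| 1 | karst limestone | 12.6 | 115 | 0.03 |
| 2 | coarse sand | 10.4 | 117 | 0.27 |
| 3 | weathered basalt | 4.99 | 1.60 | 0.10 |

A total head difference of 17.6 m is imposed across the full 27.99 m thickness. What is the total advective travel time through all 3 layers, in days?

0.695

With flow normal to the layers, continuity requires the same specific discharge q through every layer.
Σ(b_i/K_i) = 12.6/115 + 10.4/117 + 4.99/1.60 = 3.317 d.
q = Δh / Σ(b_i/K_i) = 17.6 / 3.317 = 5.306 m/day.
In each layer the seepage velocity is v_i = q/n_i, so the layer transit time is t_i = b_i·n_i / q:
  layer 1 (karst limestone): t_1 = 12.6 × 0.03 / 5.306 = 0.07124 d
  layer 2 (coarse sand): t_2 = 10.4 × 0.27 / 5.306 = 0.5292 d
  layer 3 (weathered basalt): t_3 = 4.99 × 0.10 / 5.306 = 0.09405 d
Total t = Σ t_i = 0.6945 days.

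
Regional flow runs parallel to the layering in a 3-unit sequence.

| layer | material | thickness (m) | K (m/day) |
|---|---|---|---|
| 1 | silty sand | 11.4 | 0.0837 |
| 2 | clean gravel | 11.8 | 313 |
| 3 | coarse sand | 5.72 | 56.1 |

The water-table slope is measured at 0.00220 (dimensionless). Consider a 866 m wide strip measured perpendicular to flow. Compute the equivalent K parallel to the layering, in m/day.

139

Flow is parallel to layering, so each bed carries its own Darcy discharge and the transmissivities add.
Σ(K_i·b_i) = 0.0837×11.4 + 313×11.8 + 56.1×5.72 = 4015 m²/day.
Total thickness b = 28.92 m, so K_eq = Σ(K_i·b_i)/b = 138.8 m/day.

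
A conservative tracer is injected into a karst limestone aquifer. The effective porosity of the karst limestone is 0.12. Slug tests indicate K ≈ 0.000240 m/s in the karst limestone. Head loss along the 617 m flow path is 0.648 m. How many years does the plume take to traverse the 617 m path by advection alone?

9.31

Convert K: 0.000240 m/s × 86400 = 20.74 m/day.
Hydraulic gradient i = Δh / L = 0.648 / 617 = 0.001050.
Darcy flux q = K · i = 20.74 × 0.001050 = 0.02178 m/day.
Seepage velocity v = q / n_e = 0.02178 / 0.12 = 0.1815 m/day.
Travel time t = L / v = 617 / 0.1815 = 3400 days = 9.308 years.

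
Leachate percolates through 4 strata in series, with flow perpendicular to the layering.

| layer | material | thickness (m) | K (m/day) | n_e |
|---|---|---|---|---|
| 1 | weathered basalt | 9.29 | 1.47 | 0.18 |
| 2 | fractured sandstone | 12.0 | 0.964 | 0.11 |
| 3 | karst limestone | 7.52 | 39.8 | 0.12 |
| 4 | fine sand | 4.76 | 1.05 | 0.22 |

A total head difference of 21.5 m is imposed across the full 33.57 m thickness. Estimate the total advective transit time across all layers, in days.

5.40

With flow normal to the layers, continuity requires the same specific discharge q through every layer.
Σ(b_i/K_i) = 9.29/1.47 + 12.0/0.964 + 7.52/39.8 + 4.76/1.05 = 23.49 d.
q = Δh / Σ(b_i/K_i) = 21.5 / 23.49 = 0.9153 m/day.
In each layer the seepage velocity is v_i = q/n_i, so the layer transit time is t_i = b_i·n_i / q:
  layer 1 (weathered basalt): t_1 = 9.29 × 0.18 / 0.9153 = 1.827 d
  layer 2 (fractured sandstone): t_2 = 12.0 × 0.11 / 0.9153 = 1.442 d
  layer 3 (karst limestone): t_3 = 7.52 × 0.12 / 0.9153 = 0.9859 d
  layer 4 (fine sand): t_4 = 4.76 × 0.22 / 0.9153 = 1.144 d
Total t = Σ t_i = 5.399 days.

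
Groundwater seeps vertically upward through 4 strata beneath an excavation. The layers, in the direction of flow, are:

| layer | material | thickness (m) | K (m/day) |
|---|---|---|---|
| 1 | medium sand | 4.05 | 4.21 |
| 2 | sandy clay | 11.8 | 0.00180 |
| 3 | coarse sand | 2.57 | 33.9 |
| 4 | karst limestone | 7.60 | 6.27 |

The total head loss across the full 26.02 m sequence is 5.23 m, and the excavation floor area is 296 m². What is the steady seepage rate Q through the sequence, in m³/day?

0.236

Flow is perpendicular to layering, so the layers act in series and the equivalent K is the thickness-weighted harmonic mean.
Total thickness L = 4.05 + 11.8 + 2.57 + 7.60 = 26.02 m.
Σ(b_i/K_i) = 4.05/4.21 + 11.8/0.00180 + 2.57/33.9 + 7.60/6.27 = 6558 d.
K_eq = L / Σ(b_i/K_i) = 26.02 / 6558 = 0.003968 m/day.
Q = K_eq · A · (Δh/L) = 0.003968 × 296 × (5.23/26.02) = 0.2361 m³/day.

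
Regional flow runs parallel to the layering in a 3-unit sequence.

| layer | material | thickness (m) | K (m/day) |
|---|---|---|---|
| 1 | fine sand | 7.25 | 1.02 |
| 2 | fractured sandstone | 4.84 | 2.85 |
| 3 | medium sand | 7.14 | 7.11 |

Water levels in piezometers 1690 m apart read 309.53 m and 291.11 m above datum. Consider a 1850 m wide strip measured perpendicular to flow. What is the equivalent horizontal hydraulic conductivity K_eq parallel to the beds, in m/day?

3.74

Flow is parallel to layering, so each bed carries its own Darcy discharge and the transmissivities add.
Σ(K_i·b_i) = 1.02×7.25 + 2.85×4.84 + 7.11×7.14 = 71.95 m²/day.
Total thickness b = 19.23 m, so K_eq = Σ(K_i·b_i)/b = 3.742 m/day.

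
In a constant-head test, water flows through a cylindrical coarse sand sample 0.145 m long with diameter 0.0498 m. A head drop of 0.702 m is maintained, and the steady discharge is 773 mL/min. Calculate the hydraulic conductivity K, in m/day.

Cross-sectional area A = π·(d/2)² = π × (0.0498/2)² = 0.001948 m².
Convert discharge: 773 mL/min = 1.288e-05 m³/s.
Darcy's law rearranged: K = Q·L / (A·Δh) = 1.288e-05 × 0.145 / (0.001948 × 0.702) = 0.001366 m/s = 118.0 m/day.

118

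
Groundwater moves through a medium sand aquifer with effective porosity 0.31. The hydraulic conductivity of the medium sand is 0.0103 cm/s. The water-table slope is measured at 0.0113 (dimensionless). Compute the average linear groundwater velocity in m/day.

0.324

Convert K: 0.0103 cm/s × 864 = 8.899 m/day.
Hydraulic gradient i = 0.0113.
Darcy flux q = K · i = 8.899 × 0.01130 = 0.1006 m/day.
Seepage velocity v = q / n_e = 0.1006 / 0.31 = 0.3244 m/day.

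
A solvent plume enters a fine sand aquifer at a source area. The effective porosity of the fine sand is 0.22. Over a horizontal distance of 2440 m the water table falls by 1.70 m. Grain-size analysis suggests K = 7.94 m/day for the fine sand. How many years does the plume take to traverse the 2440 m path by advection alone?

Hydraulic gradient i = Δh / L = 1.70 / 2440 = 0.0006967.
Darcy flux q = K · i = 7.940 × 0.0006967 = 0.005532 m/day.
Seepage velocity v = q / n_e = 0.005532 / 0.22 = 0.02515 m/day.
Travel time t = L / v = 2440 / 0.02515 = 97036 days = 265.7 years.

266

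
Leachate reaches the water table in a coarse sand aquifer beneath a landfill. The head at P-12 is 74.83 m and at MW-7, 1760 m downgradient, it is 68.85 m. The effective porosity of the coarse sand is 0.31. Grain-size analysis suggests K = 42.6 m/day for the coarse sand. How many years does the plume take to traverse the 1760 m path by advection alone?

10.3

Hydraulic gradient i = (74.83 − 68.85) / 1760 = 5.98 / 1760 = 0.003398.
Darcy flux q = K · i = 42.60 × 0.003398 = 0.1447 m/day.
Seepage velocity v = q / n_e = 0.1447 / 0.31 = 0.4669 m/day.
Travel time t = L / v = 1760 / 0.4669 = 3769 days = 10.32 years.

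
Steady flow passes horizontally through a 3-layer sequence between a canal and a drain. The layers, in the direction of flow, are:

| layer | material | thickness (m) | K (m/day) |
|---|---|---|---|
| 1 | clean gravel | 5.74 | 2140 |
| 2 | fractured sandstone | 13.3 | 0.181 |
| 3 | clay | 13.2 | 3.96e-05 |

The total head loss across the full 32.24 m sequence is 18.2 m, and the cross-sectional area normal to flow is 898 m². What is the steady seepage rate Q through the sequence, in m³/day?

Flow is perpendicular to layering, so the layers act in series and the equivalent K is the thickness-weighted harmonic mean.
Total thickness L = 5.74 + 13.3 + 13.2 = 32.24 m.
Σ(b_i/K_i) = 5.74/2140 + 13.3/0.181 + 13.2/3.96e-05 = 3.334e+05 d.
K_eq = L / Σ(b_i/K_i) = 32.24 / 3.334e+05 = 9.670e-05 m/day.
Q = K_eq · A · (Δh/L) = 9.670e-05 × 898 × (18.2/32.24) = 0.04902 m³/day.

0.0490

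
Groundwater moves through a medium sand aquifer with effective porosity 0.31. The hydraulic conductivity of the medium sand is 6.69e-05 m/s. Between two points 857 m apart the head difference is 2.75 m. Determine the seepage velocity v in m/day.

0.0598

Convert K: 6.69e-05 m/s × 86400 = 5.780 m/day.
Hydraulic gradient i = Δh / L = 2.75 / 857 = 0.003209.
Darcy flux q = K · i = 5.780 × 0.003209 = 0.01855 m/day.
Seepage velocity v = q / n_e = 0.01855 / 0.31 = 0.05983 m/day.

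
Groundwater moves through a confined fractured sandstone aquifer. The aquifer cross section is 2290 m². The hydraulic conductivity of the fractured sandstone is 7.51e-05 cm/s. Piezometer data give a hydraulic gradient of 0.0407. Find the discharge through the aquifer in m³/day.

Convert K: 7.51e-05 cm/s × 864 = 0.06489 m/day.
Hydraulic gradient i = 0.0407.
Darcy's law: Q = K · A · i = 0.06489 × 2290 × 0.04070 = 6.048 m³/day.

6.05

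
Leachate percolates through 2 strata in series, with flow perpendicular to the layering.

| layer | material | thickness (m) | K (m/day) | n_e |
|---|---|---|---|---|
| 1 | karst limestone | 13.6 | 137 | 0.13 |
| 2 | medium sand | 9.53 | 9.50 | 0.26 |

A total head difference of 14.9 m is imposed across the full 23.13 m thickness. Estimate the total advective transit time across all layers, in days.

With flow normal to the layers, continuity requires the same specific discharge q through every layer.
Σ(b_i/K_i) = 13.6/137 + 9.53/9.50 = 1.102 d.
q = Δh / Σ(b_i/K_i) = 14.9 / 1.102 = 13.52 m/day.
In each layer the seepage velocity is v_i = q/n_i, so the layer transit time is t_i = b_i·n_i / q:
  layer 1 (karst limestone): t_1 = 13.6 × 0.13 / 13.52 = 0.1308 d
  layer 2 (medium sand): t_2 = 9.53 × 0.26 / 13.52 = 0.1833 d
Total t = Σ t_i = 0.3141 days.

0.314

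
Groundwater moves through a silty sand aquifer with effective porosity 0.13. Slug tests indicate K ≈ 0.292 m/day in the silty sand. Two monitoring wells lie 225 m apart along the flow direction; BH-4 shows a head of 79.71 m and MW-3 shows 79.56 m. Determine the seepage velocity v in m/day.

0.00150

Hydraulic gradient i = (79.71 − 79.56) / 225 = 0.15 / 225 = 0.0006667.
Darcy flux q = K · i = 0.2920 × 0.0006667 = 0.0001947 m/day.
Seepage velocity v = q / n_e = 0.0001947 / 0.13 = 0.001497 m/day.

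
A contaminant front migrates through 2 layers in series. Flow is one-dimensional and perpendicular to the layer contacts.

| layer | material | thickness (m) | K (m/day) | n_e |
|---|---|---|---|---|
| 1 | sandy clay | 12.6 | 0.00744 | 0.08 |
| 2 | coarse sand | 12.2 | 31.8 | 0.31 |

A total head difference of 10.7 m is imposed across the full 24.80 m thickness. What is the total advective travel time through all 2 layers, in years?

2.08

With flow normal to the layers, continuity requires the same specific discharge q through every layer.
Σ(b_i/K_i) = 12.6/0.00744 + 12.2/31.8 = 1694 d.
q = Δh / Σ(b_i/K_i) = 10.7 / 1694 = 0.006317 m/day.
In each layer the seepage velocity is v_i = q/n_i, so the layer transit time is t_i = b_i·n_i / q:
  layer 1 (sandy clay): t_1 = 12.6 × 0.08 / 0.006317 = 159.6 d
  layer 2 (coarse sand): t_2 = 12.2 × 0.31 / 0.006317 = 598.7 d
Total t = Σ t_i = 758.3 days = 2.076 years.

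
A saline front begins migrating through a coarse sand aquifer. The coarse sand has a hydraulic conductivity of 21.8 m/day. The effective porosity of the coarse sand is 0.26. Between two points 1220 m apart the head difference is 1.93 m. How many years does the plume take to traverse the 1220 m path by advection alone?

25.2

Hydraulic gradient i = Δh / L = 1.93 / 1220 = 0.001582.
Darcy flux q = K · i = 21.80 × 0.001582 = 0.03449 m/day.
Seepage velocity v = q / n_e = 0.03449 / 0.26 = 0.1326 m/day.
Travel time t = L / v = 1220 / 0.1326 = 9198 days = 25.18 years.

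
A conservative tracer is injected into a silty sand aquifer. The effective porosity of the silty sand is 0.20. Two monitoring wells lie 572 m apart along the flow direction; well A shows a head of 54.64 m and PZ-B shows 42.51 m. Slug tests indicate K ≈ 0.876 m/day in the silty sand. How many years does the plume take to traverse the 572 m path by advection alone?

16.9

Hydraulic gradient i = (54.64 − 42.51) / 572 = 12.13 / 572 = 0.02121.
Darcy flux q = K · i = 0.8760 × 0.02121 = 0.01858 m/day.
Seepage velocity v = q / n_e = 0.01858 / 0.20 = 0.09288 m/day.
Travel time t = L / v = 572 / 0.09288 = 6158 days = 16.86 years.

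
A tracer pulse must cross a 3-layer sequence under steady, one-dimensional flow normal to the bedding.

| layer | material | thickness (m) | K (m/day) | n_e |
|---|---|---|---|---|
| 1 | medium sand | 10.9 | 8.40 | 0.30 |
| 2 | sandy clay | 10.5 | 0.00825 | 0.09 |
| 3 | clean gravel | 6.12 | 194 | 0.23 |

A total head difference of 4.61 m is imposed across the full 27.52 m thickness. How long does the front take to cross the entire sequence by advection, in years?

With flow normal to the layers, continuity requires the same specific discharge q through every layer.
Σ(b_i/K_i) = 10.9/8.40 + 10.5/0.00825 + 6.12/194 = 1274 d.
q = Δh / Σ(b_i/K_i) = 4.61 / 1274 = 0.003618 m/day.
In each layer the seepage velocity is v_i = q/n_i, so the layer transit time is t_i = b_i·n_i / q:
  layer 1 (medium sand): t_1 = 10.9 × 0.30 / 0.003618 = 903.7 d
  layer 2 (sandy clay): t_2 = 10.5 × 0.09 / 0.003618 = 261.2 d
  layer 3 (clean gravel): t_3 = 6.12 × 0.23 / 0.003618 = 389.0 d
Total t = Σ t_i = 1554 days = 4.254 years.

4.25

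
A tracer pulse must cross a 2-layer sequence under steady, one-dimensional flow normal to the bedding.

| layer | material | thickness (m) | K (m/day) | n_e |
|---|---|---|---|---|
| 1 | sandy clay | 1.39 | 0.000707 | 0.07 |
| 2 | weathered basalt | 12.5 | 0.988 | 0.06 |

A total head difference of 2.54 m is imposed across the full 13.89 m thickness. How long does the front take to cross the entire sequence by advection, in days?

660

With flow normal to the layers, continuity requires the same specific discharge q through every layer.
Σ(b_i/K_i) = 1.39/0.000707 + 12.5/0.988 = 1979 d.
q = Δh / Σ(b_i/K_i) = 2.54 / 1979 = 0.001284 m/day.
In each layer the seepage velocity is v_i = q/n_i, so the layer transit time is t_i = b_i·n_i / q:
  layer 1 (sandy clay): t_1 = 1.39 × 0.07 / 0.001284 = 75.80 d
  layer 2 (weathered basalt): t_2 = 12.5 × 0.06 / 0.001284 = 584.3 d
Total t = Σ t_i = 660.1 days.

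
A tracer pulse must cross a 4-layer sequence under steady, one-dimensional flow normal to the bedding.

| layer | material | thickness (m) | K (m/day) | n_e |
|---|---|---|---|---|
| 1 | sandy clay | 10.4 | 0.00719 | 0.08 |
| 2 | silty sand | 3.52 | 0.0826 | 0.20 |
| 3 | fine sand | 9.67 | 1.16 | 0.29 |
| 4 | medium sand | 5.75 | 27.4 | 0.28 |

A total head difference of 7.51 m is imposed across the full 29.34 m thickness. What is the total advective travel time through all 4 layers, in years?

3.25

With flow normal to the layers, continuity requires the same specific discharge q through every layer.
Σ(b_i/K_i) = 10.4/0.00719 + 3.52/0.0826 + 9.67/1.16 + 5.75/27.4 = 1498 d.
q = Δh / Σ(b_i/K_i) = 7.51 / 1498 = 0.005015 m/day.
In each layer the seepage velocity is v_i = q/n_i, so the layer transit time is t_i = b_i·n_i / q:
  layer 1 (sandy clay): t_1 = 10.4 × 0.08 / 0.005015 = 165.9 d
  layer 2 (silty sand): t_2 = 3.52 × 0.20 / 0.005015 = 140.4 d
  layer 3 (fine sand): t_3 = 9.67 × 0.29 / 0.005015 = 559.2 d
  layer 4 (medium sand): t_4 = 5.75 × 0.28 / 0.005015 = 321.1 d
Total t = Σ t_i = 1187 days = 3.249 years.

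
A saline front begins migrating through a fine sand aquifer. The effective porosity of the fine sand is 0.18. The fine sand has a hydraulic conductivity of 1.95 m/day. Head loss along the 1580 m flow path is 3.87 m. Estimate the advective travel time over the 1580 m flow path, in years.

Hydraulic gradient i = Δh / L = 3.87 / 1580 = 0.002449.
Darcy flux q = K · i = 1.950 × 0.002449 = 0.004776 m/day.
Seepage velocity v = q / n_e = 0.004776 / 0.18 = 0.02653 m/day.
Travel time t = L / v = 1580 / 0.02653 = 59544 days = 163.0 years.

163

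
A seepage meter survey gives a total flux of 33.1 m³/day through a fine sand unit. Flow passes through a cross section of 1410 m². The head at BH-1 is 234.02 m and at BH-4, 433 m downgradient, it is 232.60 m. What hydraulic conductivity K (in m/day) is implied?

7.16

Hydraulic gradient i = (234.02 − 232.60) / 433 = 1.42 / 433 = 0.003279.
From Q = K·A·i, K = Q / (A·i) = 33.1 / (1410 × 0.003279) = 7.158 m/day.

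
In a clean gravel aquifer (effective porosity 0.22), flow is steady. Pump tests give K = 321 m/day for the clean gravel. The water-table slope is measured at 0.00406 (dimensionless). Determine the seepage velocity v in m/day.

5.92

Hydraulic gradient i = 0.00406.
Darcy flux q = K · i = 321.0 × 0.004060 = 1.303 m/day.
Seepage velocity v = q / n_e = 1.303 / 0.22 = 5.924 m/day.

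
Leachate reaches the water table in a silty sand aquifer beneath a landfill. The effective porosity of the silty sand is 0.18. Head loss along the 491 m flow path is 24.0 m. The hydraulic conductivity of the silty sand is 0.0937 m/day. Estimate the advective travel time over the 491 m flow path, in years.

Hydraulic gradient i = Δh / L = 24.0 / 491 = 0.04888.
Darcy flux q = K · i = 0.09370 × 0.04888 = 0.004580 m/day.
Seepage velocity v = q / n_e = 0.004580 / 0.18 = 0.02544 m/day.
Travel time t = L / v = 491 / 0.02544 = 19297 days = 52.83 years.

52.8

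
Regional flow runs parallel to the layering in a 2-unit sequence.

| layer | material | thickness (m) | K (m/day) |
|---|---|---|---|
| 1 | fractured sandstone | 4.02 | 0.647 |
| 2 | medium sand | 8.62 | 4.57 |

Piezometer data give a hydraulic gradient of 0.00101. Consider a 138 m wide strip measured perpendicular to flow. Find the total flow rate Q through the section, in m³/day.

Flow is parallel to layering, so each bed carries its own Darcy discharge and the transmissivities add.
Σ(K_i·b_i) = 0.647×4.02 + 4.57×8.62 = 41.99 m²/day.
Hydraulic gradient i = 0.00101.
Q = Σ(K_i·b_i) · W · i = 41.99 × 138 × 0.001010 = 5.853 m³/day.

5.85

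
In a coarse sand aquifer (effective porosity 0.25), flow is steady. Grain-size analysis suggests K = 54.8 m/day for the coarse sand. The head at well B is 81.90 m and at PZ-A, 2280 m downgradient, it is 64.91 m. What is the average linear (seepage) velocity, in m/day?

1.63

Hydraulic gradient i = (81.90 − 64.91) / 2280 = 16.99 / 2280 = 0.007452.
Darcy flux q = K · i = 54.80 × 0.007452 = 0.4084 m/day.
Seepage velocity v = q / n_e = 0.4084 / 0.25 = 1.633 m/day.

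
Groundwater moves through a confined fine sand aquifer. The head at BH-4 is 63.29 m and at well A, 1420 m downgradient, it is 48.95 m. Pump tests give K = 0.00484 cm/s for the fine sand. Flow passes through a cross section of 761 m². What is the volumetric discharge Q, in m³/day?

Convert K: 0.00484 cm/s × 864 = 4.182 m/day.
Hydraulic gradient i = (63.29 − 48.95) / 1420 = 14.34 / 1420 = 0.01010.
Darcy's law: Q = K · A · i = 4.182 × 761.0 × 0.01010 = 32.14 m³/day.

32.1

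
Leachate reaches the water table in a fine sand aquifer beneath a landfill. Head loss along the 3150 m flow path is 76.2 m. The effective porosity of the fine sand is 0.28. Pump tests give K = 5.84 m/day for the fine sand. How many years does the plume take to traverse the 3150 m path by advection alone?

Hydraulic gradient i = Δh / L = 76.2 / 3150 = 0.02419.
Darcy flux q = K · i = 5.840 × 0.02419 = 0.1413 m/day.
Seepage velocity v = q / n_e = 0.1413 / 0.28 = 0.5045 m/day.
Travel time t = L / v = 3150 / 0.5045 = 6243 days = 17.09 years.

17.1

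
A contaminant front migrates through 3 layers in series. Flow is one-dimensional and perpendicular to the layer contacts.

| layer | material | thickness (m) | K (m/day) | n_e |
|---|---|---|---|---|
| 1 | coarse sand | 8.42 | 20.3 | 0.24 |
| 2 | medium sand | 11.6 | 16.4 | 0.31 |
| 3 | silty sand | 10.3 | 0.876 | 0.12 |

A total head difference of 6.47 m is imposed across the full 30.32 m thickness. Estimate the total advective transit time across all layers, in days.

With flow normal to the layers, continuity requires the same specific discharge q through every layer.
Σ(b_i/K_i) = 8.42/20.3 + 11.6/16.4 + 10.3/0.876 = 12.88 d.
q = Δh / Σ(b_i/K_i) = 6.47 / 12.88 = 0.5023 m/day.
In each layer the seepage velocity is v_i = q/n_i, so the layer transit time is t_i = b_i·n_i / q:
  layer 1 (coarse sand): t_1 = 8.42 × 0.24 / 0.5023 = 4.023 d
  layer 2 (medium sand): t_2 = 11.6 × 0.31 / 0.5023 = 7.159 d
  layer 3 (silty sand): t_3 = 10.3 × 0.12 / 0.5023 = 2.461 d
Total t = Σ t_i = 13.64 days.

13.6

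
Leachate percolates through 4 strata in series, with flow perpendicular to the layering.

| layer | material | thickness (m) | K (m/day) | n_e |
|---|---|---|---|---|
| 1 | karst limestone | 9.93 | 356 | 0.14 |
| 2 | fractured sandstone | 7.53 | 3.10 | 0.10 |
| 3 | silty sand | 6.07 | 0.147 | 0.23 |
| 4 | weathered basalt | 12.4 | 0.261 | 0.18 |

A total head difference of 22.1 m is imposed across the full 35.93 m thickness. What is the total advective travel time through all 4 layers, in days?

23.8

With flow normal to the layers, continuity requires the same specific discharge q through every layer.
Σ(b_i/K_i) = 9.93/356 + 7.53/3.10 + 6.07/0.147 + 12.4/0.261 = 91.26 d.
q = Δh / Σ(b_i/K_i) = 22.1 / 91.26 = 0.2422 m/day.
In each layer the seepage velocity is v_i = q/n_i, so the layer transit time is t_i = b_i·n_i / q:
  layer 1 (karst limestone): t_1 = 9.93 × 0.14 / 0.2422 = 5.741 d
  layer 2 (fractured sandstone): t_2 = 7.53 × 0.10 / 0.2422 = 3.109 d
  layer 3 (silty sand): t_3 = 6.07 × 0.23 / 0.2422 = 5.765 d
  layer 4 (weathered basalt): t_4 = 12.4 × 0.18 / 0.2422 = 9.217 d
Total t = Σ t_i = 23.83 days.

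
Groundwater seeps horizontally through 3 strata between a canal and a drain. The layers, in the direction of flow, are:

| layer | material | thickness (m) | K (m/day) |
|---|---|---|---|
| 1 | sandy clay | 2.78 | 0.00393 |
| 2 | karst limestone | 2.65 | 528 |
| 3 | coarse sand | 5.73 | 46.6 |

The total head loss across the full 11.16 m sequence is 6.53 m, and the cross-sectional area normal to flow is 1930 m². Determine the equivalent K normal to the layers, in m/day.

Flow is perpendicular to layering, so the layers act in series and the equivalent K is the thickness-weighted harmonic mean.
Total thickness L = 2.78 + 2.65 + 5.73 = 11.16 m.
Σ(b_i/K_i) = 2.78/0.00393 + 2.65/528 + 5.73/46.6 = 707.5 d.
K_eq = L / Σ(b_i/K_i) = 11.16 / 707.5 = 0.01577 m/day.

0.0158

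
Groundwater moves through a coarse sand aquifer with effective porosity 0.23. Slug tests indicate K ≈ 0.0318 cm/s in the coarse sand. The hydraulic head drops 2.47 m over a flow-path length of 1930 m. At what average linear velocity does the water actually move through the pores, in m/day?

0.153

Convert K: 0.0318 cm/s × 864 = 27.48 m/day.
Hydraulic gradient i = Δh / L = 2.47 / 1930 = 0.001280.
Darcy flux q = K · i = 27.48 × 0.001280 = 0.03516 m/day.
Seepage velocity v = q / n_e = 0.03516 / 0.23 = 0.1529 m/day.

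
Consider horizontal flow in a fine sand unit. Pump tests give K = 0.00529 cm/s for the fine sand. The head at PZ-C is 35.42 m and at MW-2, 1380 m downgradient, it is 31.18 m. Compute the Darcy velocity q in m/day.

0.0140

Convert K: 0.00529 cm/s × 864 = 4.571 m/day.
Hydraulic gradient i = (35.42 − 31.18) / 1380 = 4.24 / 1380 = 0.003072.
Specific discharge q = K · i = 4.571 × 0.003072 = 0.01404 m/day.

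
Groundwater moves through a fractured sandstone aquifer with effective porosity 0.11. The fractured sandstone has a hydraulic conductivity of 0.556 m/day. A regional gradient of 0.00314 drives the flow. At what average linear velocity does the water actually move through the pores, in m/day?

Hydraulic gradient i = 0.00314.
Darcy flux q = K · i = 0.5560 × 0.003140 = 0.001746 m/day.
Seepage velocity v = q / n_e = 0.001746 / 0.11 = 0.01587 m/day.

0.0159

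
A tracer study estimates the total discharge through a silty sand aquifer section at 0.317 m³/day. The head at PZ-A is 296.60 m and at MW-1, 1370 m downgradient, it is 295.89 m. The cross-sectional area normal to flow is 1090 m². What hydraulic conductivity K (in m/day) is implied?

Hydraulic gradient i = (296.60 − 295.89) / 1370 = 0.71 / 1370 = 0.0005182.
From Q = K·A·i, K = Q / (A·i) = 0.317 / (1090 × 0.0005182) = 0.5612 m/day.

0.561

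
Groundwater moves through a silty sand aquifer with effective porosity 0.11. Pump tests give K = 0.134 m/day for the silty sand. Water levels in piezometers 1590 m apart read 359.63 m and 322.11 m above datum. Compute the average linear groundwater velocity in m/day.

0.0287

Hydraulic gradient i = (359.63 − 322.11) / 1590 = 37.52 / 1590 = 0.02360.
Darcy flux q = K · i = 0.1340 × 0.02360 = 0.003162 m/day.
Seepage velocity v = q / n_e = 0.003162 / 0.11 = 0.02875 m/day.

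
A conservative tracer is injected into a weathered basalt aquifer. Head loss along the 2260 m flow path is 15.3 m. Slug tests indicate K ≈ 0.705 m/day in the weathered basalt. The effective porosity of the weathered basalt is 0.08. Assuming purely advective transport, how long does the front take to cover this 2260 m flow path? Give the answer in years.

104

Hydraulic gradient i = Δh / L = 15.3 / 2260 = 0.006770.
Darcy flux q = K · i = 0.7050 × 0.006770 = 0.004773 m/day.
Seepage velocity v = q / n_e = 0.004773 / 0.08 = 0.05966 m/day.
Travel time t = L / v = 2260 / 0.05966 = 37881 days = 103.7 years.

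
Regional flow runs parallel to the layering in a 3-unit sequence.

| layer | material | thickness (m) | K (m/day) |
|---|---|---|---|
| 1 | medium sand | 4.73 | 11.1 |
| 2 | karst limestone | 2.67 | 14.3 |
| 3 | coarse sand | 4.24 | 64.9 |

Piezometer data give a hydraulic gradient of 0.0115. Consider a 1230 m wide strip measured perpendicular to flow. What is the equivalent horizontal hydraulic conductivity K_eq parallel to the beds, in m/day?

Flow is parallel to layering, so each bed carries its own Darcy discharge and the transmissivities add.
Σ(K_i·b_i) = 11.1×4.73 + 14.3×2.67 + 64.9×4.24 = 365.9 m²/day.
Total thickness b = 11.64 m, so K_eq = Σ(K_i·b_i)/b = 31.43 m/day.

31.4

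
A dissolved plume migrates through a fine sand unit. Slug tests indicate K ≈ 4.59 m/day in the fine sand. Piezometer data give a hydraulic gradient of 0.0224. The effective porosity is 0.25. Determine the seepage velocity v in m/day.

Hydraulic gradient i = 0.0224.
Darcy flux q = K · i = 4.590 × 0.02240 = 0.1028 m/day.
Seepage velocity v = q / n_e = 0.1028 / 0.25 = 0.4113 m/day.

0.411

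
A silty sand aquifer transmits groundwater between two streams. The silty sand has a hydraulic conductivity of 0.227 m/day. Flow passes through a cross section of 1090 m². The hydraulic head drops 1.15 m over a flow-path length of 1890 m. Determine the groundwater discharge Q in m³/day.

0.151

Hydraulic gradient i = Δh / L = 1.15 / 1890 = 0.0006085.
Darcy's law: Q = K · A · i = 0.2270 × 1090 × 0.0006085 = 0.1506 m³/day.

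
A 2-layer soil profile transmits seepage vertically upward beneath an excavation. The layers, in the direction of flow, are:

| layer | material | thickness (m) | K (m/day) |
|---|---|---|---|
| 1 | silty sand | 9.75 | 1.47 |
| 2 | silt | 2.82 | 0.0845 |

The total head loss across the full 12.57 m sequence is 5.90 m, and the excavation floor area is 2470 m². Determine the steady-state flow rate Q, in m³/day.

Flow is perpendicular to layering, so the layers act in series and the equivalent K is the thickness-weighted harmonic mean.
Total thickness L = 9.75 + 2.82 = 12.57 m.
Σ(b_i/K_i) = 9.75/1.47 + 2.82/0.0845 = 40.01 d.
K_eq = L / Σ(b_i/K_i) = 12.57 / 40.01 = 0.3142 m/day.
Q = K_eq · A · (Δh/L) = 0.3142 × 2470 × (5.90/12.57) = 364.3 m³/day.

364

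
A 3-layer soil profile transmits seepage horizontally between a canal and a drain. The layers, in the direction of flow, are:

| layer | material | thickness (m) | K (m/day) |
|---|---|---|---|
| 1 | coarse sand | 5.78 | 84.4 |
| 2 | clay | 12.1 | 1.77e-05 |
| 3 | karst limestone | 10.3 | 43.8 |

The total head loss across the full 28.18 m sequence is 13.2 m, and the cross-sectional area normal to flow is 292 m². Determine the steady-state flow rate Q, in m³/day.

0.00564

Flow is perpendicular to layering, so the layers act in series and the equivalent K is the thickness-weighted harmonic mean.
Total thickness L = 5.78 + 12.1 + 10.3 = 28.18 m.
Σ(b_i/K_i) = 5.78/84.4 + 12.1/1.77e-05 + 10.3/43.8 = 6.836e+05 d.
K_eq = L / Σ(b_i/K_i) = 28.18 / 6.836e+05 = 4.122e-05 m/day.
Q = K_eq · A · (Δh/L) = 4.122e-05 × 292 × (13.2/28.18) = 0.005638 m³/day.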